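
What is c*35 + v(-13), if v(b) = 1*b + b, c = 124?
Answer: 4314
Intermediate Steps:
v(b) = 2*b (v(b) = b + b = 2*b)
c*35 + v(-13) = 124*35 + 2*(-13) = 4340 - 26 = 4314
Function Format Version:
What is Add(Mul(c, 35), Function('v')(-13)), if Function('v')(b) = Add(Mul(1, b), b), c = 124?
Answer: 4314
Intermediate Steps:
Function('v')(b) = Mul(2, b) (Function('v')(b) = Add(b, b) = Mul(2, b))
Add(Mul(c, 35), Function('v')(-13)) = Add(Mul(124, 35), Mul(2, -13)) = Add(4340, -26) = 4314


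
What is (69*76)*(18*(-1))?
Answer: -94392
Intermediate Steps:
(69*76)*(18*(-1)) = 5244*(-18) = -94392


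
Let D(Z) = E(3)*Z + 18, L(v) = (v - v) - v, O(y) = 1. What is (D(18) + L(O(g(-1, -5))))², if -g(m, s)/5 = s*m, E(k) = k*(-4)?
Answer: 39601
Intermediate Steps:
E(k) = -4*k
g(m, s) = -5*m*s (g(m, s) = -5*s*m = -5*m*s)
L(v) = -v (L(v) = 0 - v = -v)
D(Z) = 18 - 12*Z (D(Z) = (-4*3)*Z + 18 = -12*Z + 18 = 18 - 12*Z)
(D(18) + L(O(g(-1, -5))))² = ((18 - 12*18) - 1*1)² = ((18 - 216) - 1)² = (-198 - 1)² = (-199)² = 39601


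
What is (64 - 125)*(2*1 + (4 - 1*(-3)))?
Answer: -549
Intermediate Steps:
(64 - 125)*(2*1 + (4 - 1*(-3))) = -61*(2 + (4 + 3)) = -61*(2 + 7) = -61*9 = -549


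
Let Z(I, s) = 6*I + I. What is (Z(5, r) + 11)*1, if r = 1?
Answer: 46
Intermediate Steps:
Z(I, s) = 7*I
(Z(5, r) + 11)*1 = (7*5 + 11)*1 = (35 + 11)*1 = 46*1 = 46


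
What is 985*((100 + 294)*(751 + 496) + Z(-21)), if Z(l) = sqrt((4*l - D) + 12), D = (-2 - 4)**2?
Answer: 483948230 + 5910*I*sqrt(3) ≈ 4.8395e+8 + 10236.0*I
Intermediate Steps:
D = 36 (D = (-6)**2 = 36)
Z(l) = sqrt(-24 + 4*l) (Z(l) = sqrt((4*l - 1*36) + 12) = sqrt((4*l - 36) + 12) = sqrt((-36 + 4*l) + 12) = sqrt(-24 + 4*l))
985*((100 + 294)*(751 + 496) + Z(-21)) = 985*((100 + 294)*(751 + 496) + 2*sqrt(-6 - 21)) = 985*(394*1247 + 2*sqrt(-27)) = 985*(491318 + 2*(3*I*sqrt(3))) = 985*(491318 + 6*I*sqrt(3)) = 483948230 + 5910*I*sqrt(3)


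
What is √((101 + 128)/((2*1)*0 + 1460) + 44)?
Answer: √23531185/730 ≈ 6.6451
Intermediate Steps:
√((101 + 128)/((2*1)*0 + 1460) + 44) = √(229/(2*0 + 1460) + 44) = √(229/(0 + 1460) + 44) = √(229/1460 + 44) = √(64469/1460) = √23531185/730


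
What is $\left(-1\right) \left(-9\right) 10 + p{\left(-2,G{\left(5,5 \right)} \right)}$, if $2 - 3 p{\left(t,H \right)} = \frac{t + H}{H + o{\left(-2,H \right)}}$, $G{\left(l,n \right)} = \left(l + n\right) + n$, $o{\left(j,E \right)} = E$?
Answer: $\frac{8147}{90} \approx 90.522$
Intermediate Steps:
$G{\left(l,n \right)} = l + 2 n$
$p{\left(t,H \right)} = \frac{2}{3} - \frac{H + t}{6 H}$ ($p{\left(t,H \right)} = \frac{2}{3} - \frac{\left(t + H\right) \frac{1}{H + H}}{3} = \frac{2}{3} - \frac{\left(H + t\right) \frac{1}{2 H}}{3} = \frac{2}{3} - \frac{\frac{1}{2} \frac{1}{H} \left(H + t\right)}{3} = \frac{2}{3} - \frac{H + t}{6 H}$)
$\left(-1\right) \left(-9\right) 10 + p{\left(-2,G{\left(5,5 \right)} \right)} = \left(-1\right) \left(-9\right) 10 + \frac{\left(-1\right) \left(-2\right) + 3 \left(5 + 2 \cdot 5\right)}{6 \left(5 + 2 \cdot 5\right)} = 9 \cdot 10 + \frac{2 + 3 \left(5 + 10\right)}{6 \left(5 + 10\right)} = 90 + \frac{2 + 3 \cdot 15}{6 \cdot 15} = 90 + \frac{1}{6} \cdot \frac{1}{15} \left(2 + 45\right) = 90 + \frac{1}{6} \cdot \frac{1}{15} \cdot 47 = 90 + \frac{47}{90} = \frac{8147}{90}$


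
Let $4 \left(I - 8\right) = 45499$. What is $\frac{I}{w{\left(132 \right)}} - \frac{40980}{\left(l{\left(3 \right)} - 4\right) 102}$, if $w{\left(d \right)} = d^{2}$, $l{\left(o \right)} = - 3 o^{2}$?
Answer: $\frac{55557613}{4081088} \approx 13.613$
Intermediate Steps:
$I = \frac{45531}{4}$ ($I = 8 + \frac{1}{4} \cdot 45499 = 8 + \frac{45499}{4} = \frac{45531}{4} \approx 11383.0$)
$\frac{I}{w{\left(132 \right)}} - \frac{40980}{\left(l{\left(3 \right)} - 4\right) 102} = \frac{45531}{4 \cdot 132^{2}} - \frac{40980}{\left(- 3 \cdot 3^{2} - 4\right) 102} = \frac{45531}{4 \cdot 17424} - \frac{40980}{\left(\left(-3\right) 9 - 4\right) 102} = \frac{45531}{4} \cdot \frac{1}{17424} - \frac{40980}{\left(-27 - 4\right) 102} = \frac{5059}{7744} - \frac{40980}{\left(-31\right) 102} = \frac{5059}{7744} - \frac{40980}{-3162} = \frac{5059}{7744} - - \frac{6830}{527} = \frac{5059}{7744} + \frac{6830}{527} = \frac{55557613}{4081088}$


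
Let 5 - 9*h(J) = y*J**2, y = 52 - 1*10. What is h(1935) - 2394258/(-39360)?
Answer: -1031605247813/59040 ≈ -1.7473e+7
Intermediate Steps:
y = 42 (y = 52 - 10 = 42)
h(J) = 5/9 - 14*J**2/3
h(1935) - 2394258/(-39360) = (5/9 - 14/3*1935**2) - 2394258/(-39360) = (5/9 - 14/3*3744225) - 2394258*(-1/39360) = (5/9 - 17473050) + 399043/6560 = -157257445/9 + 399043/6560 = -1031605247813/59040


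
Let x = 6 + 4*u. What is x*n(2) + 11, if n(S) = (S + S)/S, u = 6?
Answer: 71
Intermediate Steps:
n(S) = 2 (n(S) = (2*S)/S = 2)
x = 30 (x = 6 + 4*6 = 6 + 24 = 30)
x*n(2) + 11 = 30*2 + 11 = 60 + 11 = 71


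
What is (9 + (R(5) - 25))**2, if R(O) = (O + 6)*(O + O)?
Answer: 8836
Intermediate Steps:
R(O) = 2*O*(6 + O) (R(O) = (6 + O)*(2*O) = 2*O*(6 + O))
(9 + (R(5) - 25))**2 = (9 + (2*5*(6 + 5) - 25))**2 = (9 + (2*5*11 - 25))**2 = (9 + (110 - 25))**2 = (9 + 85)**2 = 94**2 = 8836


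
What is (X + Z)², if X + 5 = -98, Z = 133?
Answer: 900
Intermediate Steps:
X = -103 (X = -5 - 98 = -103)
(X + Z)² = (-103 + 133)² = 30² = 900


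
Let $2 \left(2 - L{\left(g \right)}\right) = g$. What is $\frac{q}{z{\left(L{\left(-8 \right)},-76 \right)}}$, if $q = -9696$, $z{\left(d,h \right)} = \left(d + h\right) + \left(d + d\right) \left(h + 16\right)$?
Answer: $\frac{4848}{395} \approx 12.273$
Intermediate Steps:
$L{\left(g \right)} = 2 - \frac{g}{2}$
$z{\left(d,h \right)} = d + h + 2 d \left(16 + h\right)$ ($z{\left(d,h \right)} = \left(d + h\right) + 2 d \left(16 + h\right) = d + h + 2 d \left(16 + h\right)$)
$\frac{q}{z{\left(L{\left(-8 \right)},-76 \right)}} = - \frac{9696}{-76 + 33 \left(2 - -4\right) + 2 \left(2 - -4\right) \left(-76\right)} = - \frac{9696}{-76 + 33 \left(2 + 4\right) + 2 \left(2 + 4\right) \left(-76\right)} = - \frac{9696}{-76 + 33 \cdot 6 + 2 \cdot 6 \left(-76\right)} = - \frac{9696}{-76 + 198 - 912} = - \frac{9696}{-790} = \left(-9696\right) \left(- \frac{1}{790}\right) = \frac{4848}{395}$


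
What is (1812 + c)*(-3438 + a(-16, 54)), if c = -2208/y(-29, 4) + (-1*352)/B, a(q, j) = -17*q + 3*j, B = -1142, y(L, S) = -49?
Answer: -156109889360/27979 ≈ -5.5795e+6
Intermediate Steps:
c = 1269392/27979 (c = -2208/(-49) - 1*352/(-1142) = -2208*(-1/49) - 352*(-1/1142) = 2208/49 + 176/571 = 1269392/27979 ≈ 45.369)
(1812 + c)*(-3438 + a(-16, 54)) = (1812 + 1269392/27979)*(-3438 + (-17*(-16) + 3*54)) = 51967340*(-3438 + (272 + 162))/27979 = 51967340*(-3438 + 434)/27979 = (51967340/27979)*(-3004) = -156109889360/27979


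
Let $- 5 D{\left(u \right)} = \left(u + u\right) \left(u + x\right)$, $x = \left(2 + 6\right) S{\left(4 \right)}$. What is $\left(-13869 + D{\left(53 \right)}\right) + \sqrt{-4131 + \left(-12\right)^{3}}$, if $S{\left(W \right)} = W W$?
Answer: $- \frac{88531}{5} + 3 i \sqrt{651} \approx -17706.0 + 76.544 i$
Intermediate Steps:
$S{\left(W \right)} = W^{2}$
$x = 128$ ($x = \left(2 + 6\right) 4^{2} = 8 \cdot 16 = 128$)
$D{\left(u \right)} = - \frac{2 u \left(128 + u\right)}{5}$ ($D{\left(u \right)} = - \frac{\left(u + u\right) \left(u + 128\right)}{5} = - \frac{2 u \left(128 + u\right)}{5}$)
$\left(-13869 + D{\left(53 \right)}\right) + \sqrt{-4131 + \left(-12\right)^{3}} = \left(-13869 - \frac{106 \left(128 + 53\right)}{5}\right) + \sqrt{-4131 + \left(-12\right)^{3}} = \left(-13869 - \frac{106}{5} \cdot 181\right) + \sqrt{-4131 - 1728} = \left(-13869 - \frac{19186}{5}\right) + \sqrt{-5859} = - \frac{88531}{5} + 3 i \sqrt{651}$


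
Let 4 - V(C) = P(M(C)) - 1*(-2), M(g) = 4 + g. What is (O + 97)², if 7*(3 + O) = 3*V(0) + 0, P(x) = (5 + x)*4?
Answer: 309136/49 ≈ 6308.9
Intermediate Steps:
P(x) = 20 + 4*x
V(C) = -34 - 4*C (V(C) = 4 - ((20 + 4*(4 + C)) - 1*(-2)) = 4 - ((20 + (16 + 4*C)) + 2) = 4 - ((36 + 4*C) + 2) = 4 - (38 + 4*C) = 4 + (-38 - 4*C) = -34 - 4*C)
O = -123/7 (O = -3 + (3*(-34 - 4*0) + 0)/7 = -3 + (3*(-34 + 0) + 0)/7 = -3 + (3*(-34) + 0)/7 = -3 + (-102 + 0)/7 = -3 + (⅐)*(-102) = -3 - 102/7 = -123/7 ≈ -17.571)
(O + 97)² = (-123/7 + 97)² = (556/7)² = 309136/49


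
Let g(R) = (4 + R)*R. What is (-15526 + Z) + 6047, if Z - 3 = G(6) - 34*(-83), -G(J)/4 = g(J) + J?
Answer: -6918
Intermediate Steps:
g(R) = R*(4 + R)
G(J) = -4*J - 4*J*(4 + J) (G(J) = -4*(J*(4 + J) + J) = -4*(J + J*(4 + J)) = -4*J - 4*J*(4 + J))
Z = 2561 (Z = 3 + (4*6*(-5 - 1*6) - 34*(-83)) = 3 + (4*6*(-5 - 6) + 2822) = 3 + (4*6*(-11) + 2822) = 3 + (-264 + 2822) = 3 + 2558 = 2561)
(-15526 + Z) + 6047 = (-15526 + 2561) + 6047 = -12965 + 6047 = -6918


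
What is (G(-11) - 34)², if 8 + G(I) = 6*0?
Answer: 1764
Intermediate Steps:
G(I) = -8 (G(I) = -8 + 6*0 = -8 + 0 = -8)
(G(-11) - 34)² = (-8 - 34)² = (-42)² = 1764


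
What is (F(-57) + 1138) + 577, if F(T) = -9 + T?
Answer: 1649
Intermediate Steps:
(F(-57) + 1138) + 577 = ((-9 - 57) + 1138) + 577 = (-66 + 1138) + 577 = 1072 + 577 = 1649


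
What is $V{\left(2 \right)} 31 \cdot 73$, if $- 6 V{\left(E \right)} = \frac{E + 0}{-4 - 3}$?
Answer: $\frac{2263}{21} \approx 107.76$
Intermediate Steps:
$V{\left(E \right)} = \frac{E}{42}$ ($V{\left(E \right)} = - \frac{\left(E + 0\right) \frac{1}{-4 - 3}}{6} = - \frac{E \frac{1}{-7}}{6} = - \frac{E \left(- \frac{1}{7}\right)}{6} = - \frac{\left(- \frac{1}{7}\right) E}{6} = \frac{E}{42}$)
$V{\left(2 \right)} 31 \cdot 73 = \frac{1}{42} \cdot 2 \cdot 31 \cdot 73 = \frac{1}{21} \cdot 31 \cdot 73 = \frac{31}{21} \cdot 73 = \frac{2263}{21}$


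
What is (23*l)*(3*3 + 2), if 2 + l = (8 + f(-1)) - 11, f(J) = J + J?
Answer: -1771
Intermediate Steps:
f(J) = 2*J
l = -7 (l = -2 + ((8 + 2*(-1)) - 11) = -2 + ((8 - 2) - 11) = -2 + (6 - 11) = -2 - 5 = -7)
(23*l)*(3*3 + 2) = (23*(-7))*(3*3 + 2) = -161*(9 + 2) = -161*11 = -1771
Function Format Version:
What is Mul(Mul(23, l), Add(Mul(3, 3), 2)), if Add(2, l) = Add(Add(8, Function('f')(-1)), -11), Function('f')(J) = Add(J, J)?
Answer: -1771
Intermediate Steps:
Function('f')(J) = Mul(2, J)
l = -7 (l = Add(-2, Add(Add(8, Mul(2, -1)), -11)) = Add(-2, Add(Add(8, -2), -11)) = Add(-2, Add(6, -11)) = Add(-2, -5) = -7)
Mul(Mul(23, l), Add(Mul(3, 3), 2)) = Mul(Mul(23, -7), Add(Mul(3, 3), 2)) = Mul(-161, Add(9, 2)) = Mul(-161, 11) = -1771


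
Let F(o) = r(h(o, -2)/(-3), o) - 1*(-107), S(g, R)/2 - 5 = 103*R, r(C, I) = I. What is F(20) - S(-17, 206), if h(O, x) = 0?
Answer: -42319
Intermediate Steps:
S(g, R) = 10 + 206*R (S(g, R) = 10 + 2*(103*R) = 10 + 206*R)
F(o) = 107 + o (F(o) = o - 1*(-107) = o + 107 = 107 + o)
F(20) - S(-17, 206) = (107 + 20) - (10 + 206*206) = 127 - (10 + 42436) = 127 - 1*42446 = 127 - 42446 = -42319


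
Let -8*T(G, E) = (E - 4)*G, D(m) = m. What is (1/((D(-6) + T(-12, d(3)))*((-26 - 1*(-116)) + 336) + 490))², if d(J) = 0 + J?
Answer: 1/7317025 ≈ 1.3667e-7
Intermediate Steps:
d(J) = J
T(G, E) = -G*(-4 + E)/8 (T(G, E) = -(E - 4)*G/8 = -(-4 + E)*G/8 = -G*(-4 + E)/8)
(1/((D(-6) + T(-12, d(3)))*((-26 - 1*(-116)) + 336) + 490))² = (1/((-6 + (⅛)*(-12)*(4 - 1*3))*((-26 - 1*(-116)) + 336) + 490))² = (1/((-6 + (⅛)*(-12)*(4 - 3))*((-26 + 116) + 336) + 490))² = (1/((-6 + (⅛)*(-12)*1)*(90 + 336) + 490))² = (1/((-6 - 3/2)*426 + 490))² = (1/(-15/2*426 + 490))² = (1/(-3195 + 490))² = (1/(-2705))² = (-1/2705)² = 1/7317025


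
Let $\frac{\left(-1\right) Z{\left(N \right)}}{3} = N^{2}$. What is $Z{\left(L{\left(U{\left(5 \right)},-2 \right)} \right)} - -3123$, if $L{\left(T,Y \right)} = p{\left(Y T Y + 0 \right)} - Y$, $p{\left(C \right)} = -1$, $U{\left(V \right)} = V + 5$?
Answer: $3120$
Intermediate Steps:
$U{\left(V \right)} = 5 + V$
$L{\left(T,Y \right)} = -1 - Y$
$Z{\left(N \right)} = - 3 N^{2}$
$Z{\left(L{\left(U{\left(5 \right)},-2 \right)} \right)} - -3123 = - 3 \left(-1 - -2\right)^{2} - -3123 = - 3 \left(-1 + 2\right)^{2} + 3123 = - 3 \cdot 1^{2} + 3123 = \left(-3\right) 1 + 3123 = -3 + 3123 = 3120$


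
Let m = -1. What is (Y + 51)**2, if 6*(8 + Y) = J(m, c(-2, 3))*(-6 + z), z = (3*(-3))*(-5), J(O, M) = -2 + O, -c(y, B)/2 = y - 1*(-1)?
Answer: 2209/4 ≈ 552.25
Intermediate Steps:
c(y, B) = -2 - 2*y (c(y, B) = -2*(y - 1*(-1)) = -2*(y + 1) = -2*(1 + y) = -2 - 2*y)
z = 45 (z = -9*(-5) = 45)
Y = -55/2 (Y = -8 + ((-2 - 1)*(-6 + 45))/6 = -8 + (-3*39)/6 = -8 + (1/6)*(-117) = -8 - 39/2 = -55/2 ≈ -27.500)
(Y + 51)**2 = (-55/2 + 51)**2 = (47/2)**2 = 2209/4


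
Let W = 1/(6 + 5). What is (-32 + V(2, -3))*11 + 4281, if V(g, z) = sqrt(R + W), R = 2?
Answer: 3929 + sqrt(253) ≈ 3944.9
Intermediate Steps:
W = 1/11 ≈ 0.090909
V(g, z) = sqrt(253)/11 (V(g, z) = sqrt(2 + 1/11) = sqrt(23/11) = sqrt(253)/11)
(-32 + V(2, -3))*11 + 4281 = (-32 + sqrt(253)/11)*11 + 4281 = (-352 + sqrt(253)) + 4281 = 3929 + sqrt(253)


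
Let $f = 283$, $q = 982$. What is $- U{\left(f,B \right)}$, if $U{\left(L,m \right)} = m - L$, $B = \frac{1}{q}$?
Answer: $\frac{277905}{982} \approx 283.0$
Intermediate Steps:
$B = \frac{1}{982} \approx 0.0010183$
$- U{\left(f,B \right)} = - (\frac{1}{982} - 283) = \left(-1\right) \left(- \frac{277905}{982}\right) = \frac{277905}{982}$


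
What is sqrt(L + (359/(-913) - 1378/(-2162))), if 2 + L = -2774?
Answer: 5*I*sqrt(108151910577766)/986953 ≈ 52.685*I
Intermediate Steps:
L = -2776 (L = -2 - 2774 = -2776)
sqrt(L + (359/(-913) - 1378/(-2162))) = sqrt(-2776 + (359/(-913) - 1378/(-2162))) = sqrt(-2776 + (359*(-1/913) - 1378*(-1/2162))) = sqrt(-2776 + (-359/913 + 689/1081)) = sqrt(-2776 + 240978/986953) = sqrt(-2739540550/986953) = 5*I*sqrt(108151910577766)/986953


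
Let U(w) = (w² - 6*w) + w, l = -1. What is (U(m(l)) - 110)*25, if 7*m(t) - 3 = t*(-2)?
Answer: -138500/49 ≈ -2826.5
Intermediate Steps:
m(t) = 3/7 - 2*t/7 (m(t) = 3/7 + (t*(-2))/7 = 3/7 + (-2*t)/7 = 3/7 - 2*t/7)
U(w) = w² - 5*w
(U(m(l)) - 110)*25 = ((3/7 - 2/7*(-1))*(-5 + (3/7 - 2/7*(-1))) - 110)*25 = ((3/7 + 2/7)*(-5 + (3/7 + 2/7)) - 110)*25 = (5*(-5 + 5/7)/7 - 110)*25 = ((5/7)*(-30/7) - 110)*25 = (-150/49 - 110)*25 = -5540/49*25 = -138500/49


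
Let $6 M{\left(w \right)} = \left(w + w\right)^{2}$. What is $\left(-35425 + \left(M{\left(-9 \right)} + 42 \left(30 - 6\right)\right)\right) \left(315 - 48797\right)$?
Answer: $1665986966$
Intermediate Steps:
$M{\left(w \right)} = \frac{2 w^{2}}{3}$ ($M{\left(w \right)} = \frac{\left(w + w\right)^{2}}{6} = \frac{\left(2 w\right)^{2}}{6} = \frac{4 w^{2}}{6} = \frac{2 w^{2}}{3}$)
$\left(-35425 + \left(M{\left(-9 \right)} + 42 \left(30 - 6\right)\right)\right) \left(315 - 48797\right) = \left(-35425 + \left(\frac{2 \left(-9\right)^{2}}{3} + 42 \left(30 - 6\right)\right)\right) \left(315 - 48797\right) = \left(-35425 + \left(\frac{2}{3} \cdot 81 + 42 \cdot 24\right)\right) \left(-48482\right) = \left(-35425 + \left(54 + 1008\right)\right) \left(-48482\right) = \left(-35425 + 1062\right) \left(-48482\right) = \left(-34363\right) \left(-48482\right) = 1665986966$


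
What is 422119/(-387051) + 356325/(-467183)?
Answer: -335122768352/180823647333 ≈ -1.8533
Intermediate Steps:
422119/(-387051) + 356325/(-467183) = 422119*(-1/387051) + 356325*(-1/467183) = -422119/387051 - 356325/467183 = -335122768352/180823647333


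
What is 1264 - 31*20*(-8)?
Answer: 6224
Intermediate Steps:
1264 - 31*20*(-8) = 1264 - 620*(-8) = 1264 - 1*(-4960) = 1264 + 4960 = 6224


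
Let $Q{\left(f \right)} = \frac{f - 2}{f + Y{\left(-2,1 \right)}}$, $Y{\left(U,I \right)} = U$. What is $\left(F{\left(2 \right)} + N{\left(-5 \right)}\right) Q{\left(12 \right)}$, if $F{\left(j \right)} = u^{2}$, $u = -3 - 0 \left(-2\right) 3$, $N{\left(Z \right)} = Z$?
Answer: $4$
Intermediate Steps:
$Q{\left(f \right)} = 1$ ($Q{\left(f \right)} = \frac{f - 2}{f - 2} = \frac{-2 + f}{-2 + f} = 1$)
$u = -3$ ($u = -3 - 0 \cdot 3 = -3 - 0 = -3 + 0 = -3$)
$F{\left(j \right)} = 9$ ($F{\left(j \right)} = \left(-3\right)^{2} = 9$)
$\left(F{\left(2 \right)} + N{\left(-5 \right)}\right) Q{\left(12 \right)} = \left(9 - 5\right) 1 = 4 \cdot 1 = 4$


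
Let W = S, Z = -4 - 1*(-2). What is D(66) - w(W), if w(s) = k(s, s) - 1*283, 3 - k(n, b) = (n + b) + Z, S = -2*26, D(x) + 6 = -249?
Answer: -81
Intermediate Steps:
D(x) = -255 (D(x) = -6 - 249 = -255)
Z = -2 (Z = -4 + 2 = -2)
S = -52
W = -52
k(n, b) = 5 - b - n (k(n, b) = 3 - ((n + b) - 2) = 3 - ((b + n) - 2) = 3 - (-2 + b + n) = 3 + (2 - b - n) = 5 - b - n)
w(s) = -278 - 2*s (w(s) = (5 - s - s) - 1*283 = (5 - 2*s) - 283 = -278 - 2*s)
D(66) - w(W) = -255 - (-278 - 2*(-52)) = -255 - (-278 + 104) = -255 - 1*(-174) = -255 + 174 = -81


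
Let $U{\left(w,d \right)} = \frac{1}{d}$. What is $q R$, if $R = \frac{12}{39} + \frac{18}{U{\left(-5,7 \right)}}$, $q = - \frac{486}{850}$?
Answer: $- \frac{399006}{5525} \approx -72.218$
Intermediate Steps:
$q = - \frac{243}{425}$ ($q = \left(-486\right) \frac{1}{850} = - \frac{243}{425} \approx -0.57176$)
$R = \frac{1642}{13}$ ($R = \frac{12}{39} + \frac{18}{\frac{1}{7}} = 12 \cdot \frac{1}{39} + 18 \frac{1}{\frac{1}{7}} = \frac{4}{13} + 18 \cdot 7 = \frac{4}{13} + 126 = \frac{1642}{13} \approx 126.31$)
$q R = \left(- \frac{243}{425}\right) \frac{1642}{13} = - \frac{399006}{5525}$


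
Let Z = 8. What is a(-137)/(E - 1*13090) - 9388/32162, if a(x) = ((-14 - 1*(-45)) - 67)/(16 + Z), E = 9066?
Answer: -37729069/129419888 ≈ -0.29152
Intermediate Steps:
a(x) = -3/2 (a(x) = ((-14 - 1*(-45)) - 67)/(16 + 8) = ((-14 + 45) - 67)/24 = (31 - 67)*(1/24) = -36*1/24 = -3/2)
a(-137)/(E - 1*13090) - 9388/32162 = -3/(2*(9066 - 1*13090)) - 9388/32162 = -3/(2*(9066 - 13090)) - 9388*1/32162 = -3/2/(-4024) - 4694/16081 = -3/2*(-1/4024) - 4694/16081 = 3/8048 - 4694/16081 = -37729069/129419888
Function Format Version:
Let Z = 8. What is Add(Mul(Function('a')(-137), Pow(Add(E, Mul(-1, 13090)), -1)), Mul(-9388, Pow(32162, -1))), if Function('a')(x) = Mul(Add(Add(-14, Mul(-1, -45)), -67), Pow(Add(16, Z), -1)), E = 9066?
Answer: Rational(-37729069, 129419888) ≈ -0.29152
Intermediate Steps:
Function('a')(x) = Rational(-3, 2) (Function('a')(x) = Mul(Add(Add(-14, Mul(-1, -45)), -67), Pow(Add(16, 8), -1)) = Mul(Add(Add(-14, 45), -67), Pow(24, -1)) = Mul(Add(31, -67), Rational(1, 24)) = Mul(-36, Rational(1, 24)) = Rational(-3, 2))
Add(Mul(Function('a')(-137), Pow(Add(E, Mul(-1, 13090)), -1)), Mul(-9388, Pow(32162, -1))) = Add(Mul(Rational(-3, 2), Pow(Add(9066, Mul(-1, 13090)), -1)), Mul(-9388, Pow(32162, -1))) = Add(Mul(Rational(-3, 2), Pow(Add(9066, -13090), -1)), Mul(-9388, Rational(1, 32162))) = Add(Mul(Rational(-3, 2), Pow(-4024, -1)), Rational(-4694, 16081)) = Add(Mul(Rational(-3, 2), Rational(-1, 4024)), Rational(-4694, 16081)) = Add(Rational(3, 8048), Rational(-4694, 16081)) = Rational(-37729069, 129419888)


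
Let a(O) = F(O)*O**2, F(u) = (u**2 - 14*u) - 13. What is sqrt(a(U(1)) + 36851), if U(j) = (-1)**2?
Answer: 5*sqrt(1473) ≈ 191.90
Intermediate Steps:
U(j) = 1
F(u) = -13 + u**2 - 14*u
a(O) = O**2*(-13 + O**2 - 14*O) (a(O) = (-13 + O**2 - 14*O)*O**2 = O**2*(-13 + O**2 - 14*O))
sqrt(a(U(1)) + 36851) = sqrt(1**2*(-13 + 1**2 - 14*1) + 36851) = sqrt(1*(-13 + 1 - 14) + 36851) = sqrt(1*(-26) + 36851) = sqrt(-26 + 36851) = sqrt(36825) = 5*sqrt(1473)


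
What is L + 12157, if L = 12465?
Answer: 24622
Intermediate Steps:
L + 12157 = 12465 + 12157 = 24622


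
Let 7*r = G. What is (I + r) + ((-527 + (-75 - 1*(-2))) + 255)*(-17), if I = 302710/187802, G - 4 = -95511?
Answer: -5112037767/657307 ≈ -7777.2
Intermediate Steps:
G = -95507 (G = 4 - 95511 = -95507)
r = -95507/7 (r = (1/7)*(-95507) = -95507/7 ≈ -13644.)
I = 151355/93901 (I = 302710*(1/187802) = 151355/93901 ≈ 1.6119)
(I + r) + ((-527 + (-75 - 1*(-2))) + 255)*(-17) = (151355/93901 - 95507/7) + ((-527 + (-75 - 1*(-2))) + 255)*(-17) = -8967143322/657307 + ((-527 + (-75 + 2)) + 255)*(-17) = -8967143322/657307 + ((-527 - 73) + 255)*(-17) = -8967143322/657307 + (-600 + 255)*(-17) = -8967143322/657307 - 345*(-17) = -8967143322/657307 + 5865 = -5112037767/657307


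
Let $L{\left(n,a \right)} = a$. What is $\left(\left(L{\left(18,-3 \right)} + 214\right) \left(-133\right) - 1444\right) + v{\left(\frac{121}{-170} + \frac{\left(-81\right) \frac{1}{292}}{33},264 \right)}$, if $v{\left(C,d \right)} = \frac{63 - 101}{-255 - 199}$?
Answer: $- \frac{6698070}{227} \approx -29507.0$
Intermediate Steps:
$v{\left(C,d \right)} = \frac{19}{227}$ ($v{\left(C,d \right)} = - \frac{38}{-454} = \left(-38\right) \left(- \frac{1}{454}\right) = \frac{19}{227}$)
$\left(\left(L{\left(18,-3 \right)} + 214\right) \left(-133\right) - 1444\right) + v{\left(\frac{121}{-170} + \frac{\left(-81\right) \frac{1}{292}}{33},264 \right)} = \left(\left(-3 + 214\right) \left(-133\right) - 1444\right) + \frac{19}{227} = \left(211 \left(-133\right) - 1444\right) + \frac{19}{227} = \left(-28063 - 1444\right) + \frac{19}{227} = -29507 + \frac{19}{227} = - \frac{6698070}{227}$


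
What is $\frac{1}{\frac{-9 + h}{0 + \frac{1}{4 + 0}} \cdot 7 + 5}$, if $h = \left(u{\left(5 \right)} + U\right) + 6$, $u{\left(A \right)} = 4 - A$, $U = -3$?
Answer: $- \frac{1}{191} \approx -0.0052356$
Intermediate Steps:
$h = 2$ ($h = \left(\left(4 - 5\right) - 3\right) + 6 = \left(-1 - 3\right) + 6 = -4 + 6 = 2$)
$\frac{1}{\frac{-9 + h}{0 + \frac{1}{4 + 0}} \cdot 7 + 5} = \frac{1}{\frac{-9 + 2}{0 + \frac{1}{4 + 0}} \cdot 7 + 5} = \frac{1}{- \frac{7}{0 + \frac{1}{4}} \cdot 7 + 5} = \frac{1}{- 7 \frac{1}{\frac{1}{4}} \cdot 7 + 5} = \frac{1}{\left(-7\right) 4 \cdot 7 + 5} = \frac{1}{\left(-28\right) 7 + 5} = \frac{1}{-196 + 5} = \frac{1}{-191} = - \frac{1}{191}$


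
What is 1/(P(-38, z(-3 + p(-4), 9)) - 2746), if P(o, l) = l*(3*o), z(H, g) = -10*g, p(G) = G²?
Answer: 1/7514 ≈ 0.00013308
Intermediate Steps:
P(o, l) = 3*l*o
1/(P(-38, z(-3 + p(-4), 9)) - 2746) = 1/(3*(-10*9)*(-38) - 2746) = 1/(3*(-90)*(-38) - 2746) = 1/(10260 - 2746) = 1/7514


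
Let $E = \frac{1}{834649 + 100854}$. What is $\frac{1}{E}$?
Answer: $935503$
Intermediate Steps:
$E = \frac{1}{935503} \approx 1.0689 \cdot 10^{-6}$
$\frac{1}{E} = \frac{1}{\frac{1}{935503}} = 935503$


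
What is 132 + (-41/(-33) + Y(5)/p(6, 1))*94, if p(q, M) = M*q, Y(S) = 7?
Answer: 3943/11 ≈ 358.45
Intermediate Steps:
132 + (-41/(-33) + Y(5)/p(6, 1))*94 = 132 + (-41/(-33) + 7/((1*6)))*94 = 132 + (-41*(-1/33) + 7/6)*94 = 132 + (41/33 + 7*(⅙))*94 = 132 + (41/33 + 7/6)*94 = 132 + (53/22)*94 = 132 + 2491/11 = 3943/11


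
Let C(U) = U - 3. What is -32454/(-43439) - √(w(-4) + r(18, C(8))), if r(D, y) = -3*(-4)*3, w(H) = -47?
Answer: 32454/43439 - I*√11 ≈ 0.74712 - 3.3166*I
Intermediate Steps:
C(U) = -3 + U
r(D, y) = 36 (r(D, y) = 12*3 = 36)
-32454/(-43439) - √(w(-4) + r(18, C(8))) = -32454/(-43439) - √(-47 + 36) = -32454*(-1/43439) - √(-11) = 32454/43439 - I*√11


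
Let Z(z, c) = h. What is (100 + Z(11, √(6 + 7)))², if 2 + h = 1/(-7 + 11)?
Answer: 154449/16 ≈ 9653.1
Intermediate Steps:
h = -7/4 (h = -2 + 1/(-7 + 11) = -2 + 1/4 = -2 + ¼ = -7/4 ≈ -1.7500)
Z(z, c) = -7/4
(100 + Z(11, √(6 + 7)))² = (100 - 7/4)² = (393/4)² = 154449/16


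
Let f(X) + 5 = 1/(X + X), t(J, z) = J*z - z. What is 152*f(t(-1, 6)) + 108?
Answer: -1975/3 ≈ -658.33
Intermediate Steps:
t(J, z) = -z + J*z
f(X) = -5 + 1/(2*X) (f(X) = -5 + 1/(X + X) = -5 + 1/(2*X))
152*f(t(-1, 6)) + 108 = 152*(-5 + 1/(2*((6*(-1 - 1))))) + 108 = 152*(-5 + 1/(2*((6*(-2))))) + 108 = 152*(-5 + (½)/(-12)) + 108 = 152*(-5 + (½)*(-1/12)) + 108 = 152*(-5 - 1/24) + 108 = 152*(-121/24) + 108 = -2299/3 + 108 = -1975/3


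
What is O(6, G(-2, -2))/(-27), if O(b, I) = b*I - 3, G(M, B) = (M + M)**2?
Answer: -31/9 ≈ -3.4444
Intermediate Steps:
G(M, B) = 4*M**2 (G(M, B) = (2*M)**2 = 4*M**2)
O(b, I) = -3 + I*b (O(b, I) = I*b - 3 = -3 + I*b)
O(6, G(-2, -2))/(-27) = (-3 + (4*(-2)**2)*6)/(-27) = (-3 + (4*4)*6)*(-1/27) = (-3 + 16*6)*(-1/27) = (-3 + 96)*(-1/27) = 93*(-1/27) = -31/9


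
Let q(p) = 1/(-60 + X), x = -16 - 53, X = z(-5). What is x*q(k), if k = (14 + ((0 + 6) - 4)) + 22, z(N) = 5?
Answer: 69/55 ≈ 1.2545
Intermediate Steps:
X = 5
x = -69
k = 38 (k = (14 + (6 - 4)) + 22 = (14 + 2) + 22 = 16 + 22 = 38)
q(p) = -1/55 (q(p) = 1/(-60 + 5) = 1/(-55) = -1/55)
x*q(k) = -69*(-1/55) = 69/55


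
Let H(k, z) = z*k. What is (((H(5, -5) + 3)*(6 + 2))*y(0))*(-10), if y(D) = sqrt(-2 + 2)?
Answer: 0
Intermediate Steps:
H(k, z) = k*z
y(D) = 0 (y(D) = sqrt(0) = 0)
(((H(5, -5) + 3)*(6 + 2))*y(0))*(-10) = (((5*(-5) + 3)*(6 + 2))*0)*(-10) = (((-25 + 3)*8)*0)*(-10) = (-22*8*0)*(-10) = -176*0*(-10) = 0*(-10) = 0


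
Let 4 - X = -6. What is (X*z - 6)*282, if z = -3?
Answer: -10152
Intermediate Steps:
X = 10 (X = 4 - 1*(-6) = 4 + 6 = 10)
(X*z - 6)*282 = (10*(-3) - 6)*282 = (-30 - 6)*282 = -36*282 = -10152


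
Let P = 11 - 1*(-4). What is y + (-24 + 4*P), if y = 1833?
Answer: 1869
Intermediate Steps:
P = 15 (P = 11 + 4 = 15)
y + (-24 + 4*P) = 1833 + (-24 + 4*15) = 1833 + (-24 + 60) = 1833 + 36 = 1869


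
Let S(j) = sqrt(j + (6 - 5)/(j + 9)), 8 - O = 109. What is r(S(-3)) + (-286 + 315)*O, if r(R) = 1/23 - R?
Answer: -67366/23 - I*sqrt(102)/6 ≈ -2929.0 - 1.6833*I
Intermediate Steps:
O = -101 (O = 8 - 1*109 = 8 - 109 = -101)
S(j) = sqrt(j + 1/(9 + j))
r(R) = 1/23 - R
r(S(-3)) + (-286 + 315)*O = (1/23 - sqrt((1 - 3*(9 - 3))/(9 - 3))) + (-286 + 315)*(-101) = (1/23 - sqrt((1 - 3*6)/6)) + 29*(-101) = (1/23 - sqrt((1 - 18)/6)) - 2929 = (1/23 - sqrt((1/6)*(-17))) - 2929 = (1/23 - sqrt(-17/6)) - 2929 = (1/23 - I*sqrt(102)/6) - 2929 = -67366/23 - I*sqrt(102)/6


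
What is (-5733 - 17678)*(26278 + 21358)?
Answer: -1115206396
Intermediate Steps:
(-5733 - 17678)*(26278 + 21358) = -23411*47636 = -1115206396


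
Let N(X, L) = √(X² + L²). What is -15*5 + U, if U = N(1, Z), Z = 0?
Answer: -74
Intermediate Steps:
N(X, L) = √(L² + X²)
U = 1 (U = √(0² + 1²) = √(0 + 1) = √1 = 1)
-15*5 + U = -15*5 + 1 = -75 + 1 = -74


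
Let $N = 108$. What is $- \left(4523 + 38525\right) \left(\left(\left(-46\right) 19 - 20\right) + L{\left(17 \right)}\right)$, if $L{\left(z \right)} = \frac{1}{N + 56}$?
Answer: $\frac{1577870630}{41} \approx 3.8485 \cdot 10^{7}$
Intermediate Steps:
$L{\left(z \right)} = \frac{1}{164}$ ($L{\left(z \right)} = \frac{1}{108 + 56} = \frac{1}{164}$)
$- \left(4523 + 38525\right) \left(\left(\left(-46\right) 19 - 20\right) + L{\left(17 \right)}\right) = - \left(4523 + 38525\right) \left(\left(\left(-46\right) 19 - 20\right) + \frac{1}{164}\right) = - 43048 \left(\left(-874 - 20\right) + \frac{1}{164}\right) = - 43048 \left(-894 + \frac{1}{164}\right) = - \frac{43048 \left(-146615\right)}{164} = \left(-1\right) \left(- \frac{1577870630}{41}\right) = \frac{1577870630}{41}$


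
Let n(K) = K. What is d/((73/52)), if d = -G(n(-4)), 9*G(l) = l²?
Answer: -832/657 ≈ -1.2664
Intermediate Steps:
G(l) = l²/9
d = -16/9 (d = -(-4)²/9 = -16/9 ≈ -1.7778)
d/((73/52)) = -16/9/(73/52) = (52/73)*(-16/9) = -832/657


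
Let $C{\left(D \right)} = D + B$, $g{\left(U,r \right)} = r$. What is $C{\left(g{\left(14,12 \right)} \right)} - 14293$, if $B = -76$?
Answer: $-14357$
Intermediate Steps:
$C{\left(D \right)} = -76 + D$ ($C{\left(D \right)} = D - 76 = -76 + D$)
$C{\left(g{\left(14,12 \right)} \right)} - 14293 = \left(-76 + 12\right) - 14293 = -64 - 14293 = -14357$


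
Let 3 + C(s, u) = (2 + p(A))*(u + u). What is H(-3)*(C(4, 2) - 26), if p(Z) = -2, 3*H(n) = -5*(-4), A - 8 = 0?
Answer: -580/3 ≈ -193.33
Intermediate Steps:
A = 8 (A = 8 + 0 = 8)
H(n) = 20/3 (H(n) = (-5*(-4))/3 = (1/3)*20 = 20/3)
C(s, u) = -3 (C(s, u) = -3 + (2 - 2)*(u + u) = -3 + 0*(2*u) = -3 + 0 = -3)
H(-3)*(C(4, 2) - 26) = 20*(-3 - 26)/3 = (20/3)*(-29) = -580/3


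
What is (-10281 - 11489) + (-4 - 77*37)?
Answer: -24623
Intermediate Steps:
(-10281 - 11489) + (-4 - 77*37) = -21770 + (-4 - 2849) = -21770 - 2853 = -24623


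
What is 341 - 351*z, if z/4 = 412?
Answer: -578107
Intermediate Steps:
z = 1648 (z = 4*412 = 1648)
341 - 351*z = 341 - 351*1648 = 341 - 578448 = -578107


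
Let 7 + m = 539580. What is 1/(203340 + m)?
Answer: 1/742913 ≈ 1.3461e-6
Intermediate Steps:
m = 539573 (m = -7 + 539580 = 539573)
1/(203340 + m) = 1/(203340 + 539573) = 1/742913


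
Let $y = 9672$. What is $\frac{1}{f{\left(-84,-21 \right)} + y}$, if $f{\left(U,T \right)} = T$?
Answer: $\frac{1}{9651} \approx 0.00010362$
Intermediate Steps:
$\frac{1}{f{\left(-84,-21 \right)} + y} = \frac{1}{-21 + 9672} = \frac{1}{9651}$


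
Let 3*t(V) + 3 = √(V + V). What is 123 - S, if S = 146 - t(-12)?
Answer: -24 + 2*I*√6/3 ≈ -24.0 + 1.633*I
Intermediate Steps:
t(V) = -1 + √2*√V/3 (t(V) = -1 + √(V + V)/3 = -1 + √(2*V)/3 = -1 + (√2*√V)/3 = -1 + √2*√V/3)
S = 147 - 2*I*√6/3 (S = 146 - (-1 + √2*√(-12)/3) = 146 - (-1 + √2*(2*I*√3)/3) = 146 - (-1 + 2*I*√6/3) = 146 + (1 - 2*I*√6/3) = 147 - 2*I*√6/3 ≈ 147.0 - 1.633*I)
123 - S = 123 - (147 - 2*I*√6/3) = 123 + (-147 + 2*I*√6/3) = -24 + 2*I*√6/3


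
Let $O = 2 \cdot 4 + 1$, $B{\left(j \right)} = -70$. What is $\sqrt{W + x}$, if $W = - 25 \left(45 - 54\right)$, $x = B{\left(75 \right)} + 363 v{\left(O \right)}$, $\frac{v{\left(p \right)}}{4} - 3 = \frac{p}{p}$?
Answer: $\sqrt{5963} \approx 77.22$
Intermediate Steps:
$O = 9$ ($O = 8 + 1 = 9$)
$v{\left(p \right)} = 16$ ($v{\left(p \right)} = 12 + 4 \frac{p}{p} = 12 + 4 \cdot 1 = 12 + 4 = 16$)
$x = 5738$ ($x = -70 + 363 \cdot 16 = -70 + 5808 = 5738$)
$W = 225$ ($W = \left(-25\right) \left(-9\right) = 225$)
$\sqrt{W + x} = \sqrt{225 + 5738} = \sqrt{5963}$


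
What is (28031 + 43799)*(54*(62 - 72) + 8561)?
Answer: 576148430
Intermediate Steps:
(28031 + 43799)*(54*(62 - 72) + 8561) = 71830*(54*(-10) + 8561) = 71830*(-540 + 8561) = 71830*8021 = 576148430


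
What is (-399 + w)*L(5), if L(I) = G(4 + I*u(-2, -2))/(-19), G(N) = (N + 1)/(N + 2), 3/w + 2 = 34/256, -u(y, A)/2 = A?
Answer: 184125/9082 ≈ 20.274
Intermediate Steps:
u(y, A) = -2*A
w = -384/239 (w = 3/(-2 + 34/256) = 3/(-2 + 34*(1/256)) = 3/(-2 + 17/128) = 3/(-239/128) = 3*(-128/239) = -384/239 ≈ -1.6067)
G(N) = (1 + N)/(2 + N)
L(I) = -(5 + 4*I)/(19*(6 + 4*I)) (L(I) = ((1 + (4 + I*(-2*(-2))))/(2 + (4 + I*(-2*(-2)))))/(-19) = ((1 + (4 + I*4))/(2 + (4 + I*4)))*(-1/19) = ((1 + (4 + 4*I))/(2 + (4 + 4*I)))*(-1/19) = ((5 + 4*I)/(6 + 4*I))*(-1/19) = -(5 + 4*I)/(19*(6 + 4*I)))
(-399 + w)*L(5) = (-399 - 384/239)*((-5 - 4*5)/(38*(3 + 2*5))) = -95745*(-5 - 20)/(9082*(3 + 10)) = -95745*(-25)/(9082*13) = -95745/239*(-25/494) = 184125/9082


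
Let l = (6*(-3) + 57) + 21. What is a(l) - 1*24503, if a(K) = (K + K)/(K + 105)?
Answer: -269525/11 ≈ -24502.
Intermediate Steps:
l = 60 (l = (-18 + 57) + 21 = 39 + 21 = 60)
a(K) = 2*K/(105 + K) (a(K) = (2*K)/(105 + K) = 2*K/(105 + K))
a(l) - 1*24503 = 2*60/(105 + 60) - 1*24503 = 2*60/165 - 24503 = 2*60*(1/165) - 24503 = 8/11 - 24503 = -269525/11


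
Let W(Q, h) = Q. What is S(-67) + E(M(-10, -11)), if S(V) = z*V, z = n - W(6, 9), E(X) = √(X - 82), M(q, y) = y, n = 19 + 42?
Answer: -3685 + I*√93 ≈ -3685.0 + 9.6436*I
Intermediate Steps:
n = 61
E(X) = √(-82 + X)
z = 55 (z = 61 - 1*6 = 61 - 6 = 55)
S(V) = 55*V
S(-67) + E(M(-10, -11)) = 55*(-67) + √(-82 - 11) = -3685 + √(-93) = -3685 + I*√93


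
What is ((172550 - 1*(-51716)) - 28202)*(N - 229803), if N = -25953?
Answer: -50144544384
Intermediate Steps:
((172550 - 1*(-51716)) - 28202)*(N - 229803) = ((172550 - 1*(-51716)) - 28202)*(-25953 - 229803) = ((172550 + 51716) - 28202)*(-255756) = (224266 - 28202)*(-255756) = 196064*(-255756) = -50144544384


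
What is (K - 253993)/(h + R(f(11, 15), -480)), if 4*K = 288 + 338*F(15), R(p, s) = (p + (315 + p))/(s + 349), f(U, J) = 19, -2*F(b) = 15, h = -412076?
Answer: 133386689/215929236 ≈ 0.61773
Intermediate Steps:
F(b) = -15/2 (F(b) = -1/2*15 = -15/2)
R(p, s) = (315 + 2*p)/(349 + s)
K = -2247/4 (K = (288 + 338*(-15/2))/4 = (288 - 2535)/4 = (1/4)*(-2247) = -2247/4 ≈ -561.75)
(K - 253993)/(h + R(f(11, 15), -480)) = (-2247/4 - 253993)/(-412076 + (315 + 2*19)/(349 - 480)) = -1018219/(4*(-412076 + (315 + 38)/(-131))) = -1018219/(4*(-412076 - 1/131*353)) = -1018219/(4*(-412076 - 353/131)) = -1018219/(4*(-53982309/131)) = -1018219/4*(-131/53982309) = 133386689/215929236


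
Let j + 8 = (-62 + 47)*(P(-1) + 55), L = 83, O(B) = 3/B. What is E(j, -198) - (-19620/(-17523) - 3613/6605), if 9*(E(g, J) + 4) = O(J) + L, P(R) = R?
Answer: 1075885193/231478830 ≈ 4.6479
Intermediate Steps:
j = -818 (j = -8 + (-62 + 47)*(-1 + 55) = -8 - 15*54 = -8 - 810 = -818)
E(g, J) = 47/9 + 1/(3*J) (E(g, J) = -4 + (3/J + 83)/9 = -4 + (83 + 3/J)/9 = -4 + (83/9 + 1/(3*J)) = 47/9 + 1/(3*J))
E(j, -198) - (-19620/(-17523) - 3613/6605) = (⅑)*(3 + 47*(-198))/(-198) - (-19620/(-17523) - 3613/6605) = (⅑)*(-1/198)*(3 - 9306) - (-19620*(-1/17523) - 3613*1/6605) = (⅑)*(-1/198)*(-9303) - (2180/1947 - 3613/6605) = 3101/594 - 1*7364389/12859935 = 3101/594 - 7364389/12859935 = 1075885193/231478830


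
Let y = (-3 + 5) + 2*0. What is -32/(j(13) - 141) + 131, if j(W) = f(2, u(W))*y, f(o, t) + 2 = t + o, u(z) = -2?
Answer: 19027/145 ≈ 131.22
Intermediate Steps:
f(o, t) = -2 + o + t (f(o, t) = -2 + (t + o) = -2 + (o + t) = -2 + o + t)
y = 2 (y = 2 + 0 = 2)
j(W) = -4 (j(W) = (-2 + 2 - 2)*2 = -2*2 = -4)
-32/(j(13) - 141) + 131 = -32/(-4 - 141) + 131 = -32/(-145) + 131 = -1/145*(-32) + 131 = 32/145 + 131 = 19027/145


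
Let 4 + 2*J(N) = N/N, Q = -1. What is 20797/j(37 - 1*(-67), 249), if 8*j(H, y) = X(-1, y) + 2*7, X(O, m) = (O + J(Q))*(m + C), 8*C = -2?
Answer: -1331008/4863 ≈ -273.70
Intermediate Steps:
C = -¼ (C = (⅛)*(-2) = -¼ ≈ -0.25000)
J(N) = -3/2 (J(N) = -2 + (N/N)/2 = -2 + (½)*1 = -2 + ½ = -3/2)
X(O, m) = (-3/2 + O)*(-¼ + m) (X(O, m) = (O - 3/2)*(m - ¼) = (-3/2 + O)*(-¼ + m))
j(H, y) = 117/64 - 5*y/16 (j(H, y) = ((3/8 - 3*y/2 - ¼*(-1) - y) + 2*7)/8 = ((3/8 - 3*y/2 + ¼ - y) + 14)/8 = ((5/8 - 5*y/2) + 14)/8 = (117/8 - 5*y/2)/8 = 117/64 - 5*y/16)
20797/j(37 - 1*(-67), 249) = 20797/(117/64 - 5/16*249) = 20797/(117/64 - 1245/16) = 20797/(-4863/64) = 20797*(-64/4863) = -1331008/4863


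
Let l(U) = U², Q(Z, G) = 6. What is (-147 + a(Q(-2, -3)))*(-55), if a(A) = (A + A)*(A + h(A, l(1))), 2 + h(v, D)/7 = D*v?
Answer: -14355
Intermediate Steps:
h(v, D) = -14 + 7*D*v (h(v, D) = -14 + 7*(D*v) = -14 + 7*D*v)
a(A) = 2*A*(-14 + 8*A) (a(A) = (A + A)*(A + (-14 + 7*1²*A)) = (2*A)*(A + (-14 + 7*1*A)) = (2*A)*(A + (-14 + 7*A)) = (2*A)*(-14 + 8*A) = 2*A*(-14 + 8*A))
(-147 + a(Q(-2, -3)))*(-55) = (-147 + 4*6*(-7 + 4*6))*(-55) = (-147 + 4*6*(-7 + 24))*(-55) = (-147 + 4*6*17)*(-55) = (-147 + 408)*(-55) = 261*(-55) = -14355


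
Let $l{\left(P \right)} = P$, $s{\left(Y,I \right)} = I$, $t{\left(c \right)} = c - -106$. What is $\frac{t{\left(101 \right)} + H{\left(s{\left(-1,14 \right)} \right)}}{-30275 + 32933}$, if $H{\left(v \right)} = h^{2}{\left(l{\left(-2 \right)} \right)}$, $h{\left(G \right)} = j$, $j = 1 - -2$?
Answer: $\frac{36}{443} \approx 0.081264$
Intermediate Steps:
$t{\left(c \right)} = 106 + c$ ($t{\left(c \right)} = c + 106 = 106 + c$)
$j = 3$ ($j = 1 + 2 = 3$)
$h{\left(G \right)} = 3$
$H{\left(v \right)} = 9$ ($H{\left(v \right)} = 3^{2} = 9$)
$\frac{t{\left(101 \right)} + H{\left(s{\left(-1,14 \right)} \right)}}{-30275 + 32933} = \frac{\left(106 + 101\right) + 9}{-30275 + 32933} = \frac{207 + 9}{2658} = 216 \cdot \frac{1}{2658} = \frac{36}{443}$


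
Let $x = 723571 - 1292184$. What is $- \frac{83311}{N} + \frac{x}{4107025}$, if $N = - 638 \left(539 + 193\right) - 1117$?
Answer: $\frac{75973850246}{1922633934325} \approx 0.039515$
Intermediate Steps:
$N = -468133$ ($N = \left(-638\right) 732 - 1117 = -467016 - 1117 = -468133$)
$x = -568613$ ($x = 723571 - 1292184 = -568613$)
$- \frac{83311}{N} + \frac{x}{4107025} = - \frac{83311}{-468133} - \frac{568613}{4107025} = \left(-83311\right) \left(- \frac{1}{468133}\right) - \frac{568613}{4107025} = \frac{83311}{468133} - \frac{568613}{4107025} = \frac{75973850246}{1922633934325}$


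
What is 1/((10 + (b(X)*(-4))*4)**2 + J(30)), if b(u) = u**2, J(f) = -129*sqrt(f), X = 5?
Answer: 1690/257043453 + 43*sqrt(30)/7711303590 ≈ 6.6053e-6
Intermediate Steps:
1/((10 + (b(X)*(-4))*4)**2 + J(30)) = 1/((10 + (5**2*(-4))*4)**2 - 129*sqrt(30)) = 1/((10 + (25*(-4))*4)**2 - 129*sqrt(30)) = 1/((10 - 100*4)**2 - 129*sqrt(30)) = 1/((10 - 400)**2 - 129*sqrt(30)) = 1/((-390)**2 - 129*sqrt(30)) = 1/(152100 - 129*sqrt(30))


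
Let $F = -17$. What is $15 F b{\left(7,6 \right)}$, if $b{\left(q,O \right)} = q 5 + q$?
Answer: $-10710$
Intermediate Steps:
$b{\left(q,O \right)} = 6 q$ ($b{\left(q,O \right)} = 5 q + q = 6 q$)
$15 F b{\left(7,6 \right)} = 15 \left(-17\right) 6 \cdot 7 = \left(-255\right) 42 = -10710$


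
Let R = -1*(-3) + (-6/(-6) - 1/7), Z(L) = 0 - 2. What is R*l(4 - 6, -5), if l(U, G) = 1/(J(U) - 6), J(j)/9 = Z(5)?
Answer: -9/56 ≈ -0.16071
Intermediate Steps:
Z(L) = -2
J(j) = -18 (J(j) = 9*(-2) = -18)
l(U, G) = -1/24 (l(U, G) = 1/(-18 - 6) = 1/(-24) = -1/24)
R = 27/7 (R = 3 + (-6*(-⅙) - 1*⅐) = 3 + (1 - ⅐) = 3 + 6/7 = 27/7 ≈ 3.8571)
R*l(4 - 6, -5) = (27/7)*(-1/24) = -9/56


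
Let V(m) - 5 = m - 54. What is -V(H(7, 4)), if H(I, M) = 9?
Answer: 40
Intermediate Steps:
V(m) = -49 + m (V(m) = 5 + (m - 54) = 5 + (-54 + m) = -49 + m)
-V(H(7, 4)) = -(-49 + 9) = -1*(-40) = 40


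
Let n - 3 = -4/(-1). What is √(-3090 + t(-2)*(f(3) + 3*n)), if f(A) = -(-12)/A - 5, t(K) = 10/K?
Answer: I*√3190 ≈ 56.48*I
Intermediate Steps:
f(A) = -5 + 12/A (f(A) = 12/A - 5 = -5 + 12/A)
n = 7 (n = 3 - 4/(-1) = 3 - 4*(-1) = 3 + 4 = 7)
√(-3090 + t(-2)*(f(3) + 3*n)) = √(-3090 + (10/(-2))*((-5 + 12/3) + 3*7)) = √(-3090 + (10*(-½))*((-5 + 12*(⅓)) + 21)) = √(-3090 - 5*((-5 + 4) + 21)) = √(-3090 - 5*(-1 + 21)) = √(-3090 - 5*20) = √(-3090 - 100) = √(-3190) = I*√3190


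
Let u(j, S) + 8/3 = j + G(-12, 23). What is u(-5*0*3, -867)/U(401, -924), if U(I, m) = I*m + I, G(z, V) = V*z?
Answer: 836/1110369 ≈ 0.00075290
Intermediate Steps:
U(I, m) = I + I*m
u(j, S) = -836/3 + j (u(j, S) = -8/3 + (j + 23*(-12)) = -8/3 + (j - 276) = -8/3 + (-276 + j) = -836/3 + j)
u(-5*0*3, -867)/U(401, -924) = (-836/3 - 5*0*3)/((401*(1 - 924))) = (-836/3 + 0*3)/((401*(-923))) = (-836/3 + 0)/(-370123) = -836/3*(-1/370123) = 836/1110369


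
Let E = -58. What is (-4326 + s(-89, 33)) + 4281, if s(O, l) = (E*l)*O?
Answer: 170301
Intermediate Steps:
s(O, l) = -58*O*l (s(O, l) = (-58*l)*O = -58*O*l)
(-4326 + s(-89, 33)) + 4281 = (-4326 - 58*(-89)*33) + 4281 = (-4326 + 170346) + 4281 = 166020 + 4281 = 170301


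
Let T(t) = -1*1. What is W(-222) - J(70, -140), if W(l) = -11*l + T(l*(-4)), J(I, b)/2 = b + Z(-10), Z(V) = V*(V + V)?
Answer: 2321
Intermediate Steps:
T(t) = -1
Z(V) = 2*V² (Z(V) = V*(2*V) = 2*V²)
J(I, b) = 400 + 2*b (J(I, b) = 2*(b + 2*(-10)²) = 2*(b + 2*100) = 2*(b + 200) = 2*(200 + b) = 400 + 2*b)
W(l) = -1 - 11*l (W(l) = -11*l - 1 = -1 - 11*l)
W(-222) - J(70, -140) = (-1 - 11*(-222)) - (400 + 2*(-140)) = (-1 + 2442) - (400 - 280) = 2441 - 1*120 = 2441 - 120 = 2321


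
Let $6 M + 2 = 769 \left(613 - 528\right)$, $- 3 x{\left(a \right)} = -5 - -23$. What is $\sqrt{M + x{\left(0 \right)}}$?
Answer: $\frac{\sqrt{391962}}{6} \approx 104.34$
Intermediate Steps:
$x{\left(a \right)} = -6$ ($x{\left(a \right)} = - \frac{-5 - -23}{3} = - \frac{-5 + 23}{3} = \left(- \frac{1}{3}\right) 18 = -6$)
$M = \frac{65363}{6}$ ($M = - \frac{1}{3} + \frac{769 \left(613 - 528\right)}{6} = - \frac{1}{3} + \frac{769 \cdot 85}{6} = - \frac{1}{3} + \frac{1}{6} \cdot 65365 = - \frac{1}{3} + \frac{65365}{6} = \frac{65363}{6} \approx 10894.0$)
$\sqrt{M + x{\left(0 \right)}} = \sqrt{\frac{65363}{6} - 6} = \sqrt{\frac{65327}{6}} = \frac{\sqrt{391962}}{6}$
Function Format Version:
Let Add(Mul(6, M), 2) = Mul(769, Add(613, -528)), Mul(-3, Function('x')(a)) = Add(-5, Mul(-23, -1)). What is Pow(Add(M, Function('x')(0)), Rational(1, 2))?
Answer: Mul(Rational(1, 6), Pow(391962, Rational(1, 2))) ≈ 104.34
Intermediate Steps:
Function('x')(a) = -6 (Function('x')(a) = Mul(Rational(-1, 3), Add(-5, Mul(-23, -1))) = Mul(Rational(-1, 3), Add(-5, 23)) = Mul(Rational(-1, 3), 18) = -6)
M = Rational(65363, 6) (M = Add(Rational(-1, 3), Mul(Rational(1, 6), Mul(769, Add(613, -528)))) = Add(Rational(-1, 3), Mul(Rational(1, 6), Mul(769, 85))) = Add(Rational(-1, 3), Mul(Rational(1, 6), 65365)) = Add(Rational(-1, 3), Rational(65365, 6)) = Rational(65363, 6) ≈ 10894.)
Pow(Add(M, Function('x')(0)), Rational(1, 2)) = Pow(Add(Rational(65363, 6), -6), Rational(1, 2)) = Pow(Rational(65327, 6), Rational(1, 2)) = Mul(Rational(1, 6), Pow(391962, Rational(1, 2)))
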